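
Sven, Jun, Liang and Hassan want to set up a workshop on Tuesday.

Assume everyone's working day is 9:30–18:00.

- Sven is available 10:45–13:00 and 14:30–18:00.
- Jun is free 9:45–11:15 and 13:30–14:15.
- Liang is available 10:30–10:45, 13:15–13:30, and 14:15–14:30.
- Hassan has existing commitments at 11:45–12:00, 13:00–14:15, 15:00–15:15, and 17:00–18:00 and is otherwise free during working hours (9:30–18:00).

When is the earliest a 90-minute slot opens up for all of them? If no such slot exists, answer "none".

Hassan free within 09:30–18:00: 09:30–11:45, 12:00–13:00, 14:15–15:00, 15:15–17:00.
Sven ∩ Jun: 10:45–11:15.
Sven ∩ Jun ∩ Liang: (none).
Sven ∩ Jun ∩ Liang ∩ Hassan: (none).
Windows ≥ 90 min: (none).

none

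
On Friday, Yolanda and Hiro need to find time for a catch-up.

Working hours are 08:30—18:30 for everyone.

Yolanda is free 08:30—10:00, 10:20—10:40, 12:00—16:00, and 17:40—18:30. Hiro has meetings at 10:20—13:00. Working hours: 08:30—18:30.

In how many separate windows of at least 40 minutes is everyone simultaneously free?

3

Hiro free within 08:30–18:30: 08:30–10:20, 13:00–18:30.
Yolanda ∩ Hiro: 08:30–10:00, 13:00–16:00, 17:40–18:30.
Windows ≥ 40 min: 08:30–10:00, 13:00–16:00, 17:40–18:30.
That's 3 windows.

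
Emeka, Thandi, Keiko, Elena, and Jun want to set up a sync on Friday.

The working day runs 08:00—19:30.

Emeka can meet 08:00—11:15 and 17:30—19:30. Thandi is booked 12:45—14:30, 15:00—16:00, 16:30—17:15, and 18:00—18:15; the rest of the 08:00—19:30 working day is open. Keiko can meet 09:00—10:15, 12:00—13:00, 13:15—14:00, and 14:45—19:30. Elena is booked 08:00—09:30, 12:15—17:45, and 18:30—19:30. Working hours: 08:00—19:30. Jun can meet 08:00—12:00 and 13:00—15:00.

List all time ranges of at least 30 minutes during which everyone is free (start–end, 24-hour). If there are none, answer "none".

Thandi free within 08:00–19:30: 08:00–12:45, 14:30–15:00, 16:00–16:30, 17:15–18:00, 18:15–19:30.
Elena free within 08:00–19:30: 09:30–12:15, 17:45–18:30.
Emeka ∩ Thandi: 08:00–11:15, 17:30–18:00, 18:15–19:30.
Emeka ∩ Thandi ∩ Keiko: 09:00–10:15, 17:30–18:00, 18:15–19:30.
Emeka ∩ Thandi ∩ Keiko ∩ Elena: 09:30–10:15, 17:45–18:00, 18:15–18:30.
Emeka ∩ Thandi ∩ Keiko ∩ Elena ∩ Jun: 09:30–10:15.
Windows ≥ 30 min: 09:30–10:15.

09:30–10:15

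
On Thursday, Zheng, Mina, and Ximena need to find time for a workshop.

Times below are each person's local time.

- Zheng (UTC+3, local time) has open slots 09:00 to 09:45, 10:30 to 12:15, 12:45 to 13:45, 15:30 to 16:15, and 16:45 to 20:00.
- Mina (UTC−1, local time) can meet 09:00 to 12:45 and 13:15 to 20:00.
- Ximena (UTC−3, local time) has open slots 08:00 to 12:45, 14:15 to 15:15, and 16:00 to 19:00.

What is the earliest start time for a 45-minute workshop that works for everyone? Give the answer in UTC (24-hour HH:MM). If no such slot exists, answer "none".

Zheng → UTC: 06:00–06:45, 07:30–09:15, 09:45–10:45, 12:30–13:15, 13:45–17:00.
Mina → UTC: 10:00–13:45, 14:15–21:00.
Ximena → UTC: 11:00–15:45, 17:15–18:15, 19:00–22:00.
Zheng ∩ Mina: 10:00–10:45, 12:30–13:15, 14:15–17:00.
Zheng ∩ Mina ∩ Ximena: 12:30–13:15, 14:15–15:45.
Windows ≥ 45 min: 12:30–13:15, 14:15–15:45.
Earliest such window starts at 12:30.

12:30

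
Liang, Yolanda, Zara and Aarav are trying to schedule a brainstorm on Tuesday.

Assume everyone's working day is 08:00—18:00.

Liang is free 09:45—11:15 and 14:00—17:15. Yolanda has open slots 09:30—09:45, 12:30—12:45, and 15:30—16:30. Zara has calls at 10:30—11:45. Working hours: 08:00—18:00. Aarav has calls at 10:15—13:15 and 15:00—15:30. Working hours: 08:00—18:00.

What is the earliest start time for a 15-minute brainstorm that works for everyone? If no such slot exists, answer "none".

Zara free within 08:00–18:00: 08:00–10:30, 11:45–18:00.
Aarav free within 08:00–18:00: 08:00–10:15, 13:15–15:00, 15:30–18:00.
Liang ∩ Yolanda: 15:30–16:30.
Liang ∩ Yolanda ∩ Zara: 15:30–16:30.
Liang ∩ Yolanda ∩ Zara ∩ Aarav: 15:30–16:30.
Windows ≥ 15 min: 15:30–16:30.
Earliest such window starts at 15:30.

15:30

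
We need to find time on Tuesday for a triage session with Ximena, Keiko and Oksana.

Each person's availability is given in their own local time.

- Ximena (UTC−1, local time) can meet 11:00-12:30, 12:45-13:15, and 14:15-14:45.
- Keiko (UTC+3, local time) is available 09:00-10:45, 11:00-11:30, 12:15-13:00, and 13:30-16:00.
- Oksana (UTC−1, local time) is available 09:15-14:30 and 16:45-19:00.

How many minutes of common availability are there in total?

Ximena → UTC: 12:00–13:30, 13:45–14:15, 15:15–15:45.
Keiko → UTC: 06:00–07:45, 08:00–08:30, 09:15–10:00, 10:30–13:00.
Oksana → UTC: 10:15–15:30, 17:45–20:00.
Ximena ∩ Keiko: 12:00–13:00.
Ximena ∩ Keiko ∩ Oksana: 12:00–13:00.
Total common minutes: 60.

60 minutes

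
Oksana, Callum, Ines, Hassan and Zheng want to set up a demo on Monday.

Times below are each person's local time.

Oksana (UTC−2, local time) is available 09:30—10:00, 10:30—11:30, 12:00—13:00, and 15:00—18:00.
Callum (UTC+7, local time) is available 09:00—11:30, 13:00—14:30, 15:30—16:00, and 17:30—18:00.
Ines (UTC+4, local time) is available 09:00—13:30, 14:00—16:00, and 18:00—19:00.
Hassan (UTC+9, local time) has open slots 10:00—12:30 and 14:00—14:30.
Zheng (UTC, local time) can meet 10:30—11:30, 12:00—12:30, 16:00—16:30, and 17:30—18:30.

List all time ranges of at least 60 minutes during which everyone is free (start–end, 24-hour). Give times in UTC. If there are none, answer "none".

Oksana → UTC: 11:30–12:00, 12:30–13:30, 14:00–15:00, 17:00–20:00.
Callum → UTC: 02:00–04:30, 06:00–07:30, 08:30–09:00, 10:30–11:00.
Ines → UTC: 05:00–09:30, 10:00–12:00, 14:00–15:00.
Hassan → UTC: 01:00–03:30, 05:00–05:30.
Zheng → UTC: 10:30–11:30, 12:00–12:30, 16:00–16:30, 17:30–18:30.
Oksana ∩ Callum: (none).
Oksana ∩ Callum ∩ Ines: (none).
Oksana ∩ Callum ∩ Ines ∩ Hassan: (none).
Oksana ∩ Callum ∩ Ines ∩ Hassan ∩ Zheng: (none).
Windows ≥ 60 min: (none).

none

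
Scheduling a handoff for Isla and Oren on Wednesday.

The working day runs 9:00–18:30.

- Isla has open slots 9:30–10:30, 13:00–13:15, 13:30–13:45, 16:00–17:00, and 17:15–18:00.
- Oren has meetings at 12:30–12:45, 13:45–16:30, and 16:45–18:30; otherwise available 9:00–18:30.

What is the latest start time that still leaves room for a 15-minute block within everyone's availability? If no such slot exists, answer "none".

16:30

Oren free within 09:00–18:30: 09:00–12:30, 12:45–13:45, 16:30–16:45.
Isla ∩ Oren: 09:30–10:30, 13:00–13:15, 13:30–13:45, 16:30–16:45.
Windows ≥ 15 min: 09:30–10:30, 13:00–13:15, 13:30–13:45, 16:30–16:45.
Latest start in the last window 16:30–16:45 is 16:45 − 15 min = 16:30.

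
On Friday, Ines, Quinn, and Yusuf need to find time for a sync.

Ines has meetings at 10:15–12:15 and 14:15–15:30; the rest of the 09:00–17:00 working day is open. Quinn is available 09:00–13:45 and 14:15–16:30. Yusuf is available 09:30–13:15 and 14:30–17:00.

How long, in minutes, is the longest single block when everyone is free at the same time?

Ines free within 09:00–17:00: 09:00–10:15, 12:15–14:15, 15:30–17:00.
Ines ∩ Quinn: 09:00–10:15, 12:15–13:45, 15:30–16:30.
Ines ∩ Quinn ∩ Yusuf: 09:30–10:15, 12:15–13:15, 15:30–16:30.
Common window lengths: 45, 60, 60 min; longest is 60.

60 minutes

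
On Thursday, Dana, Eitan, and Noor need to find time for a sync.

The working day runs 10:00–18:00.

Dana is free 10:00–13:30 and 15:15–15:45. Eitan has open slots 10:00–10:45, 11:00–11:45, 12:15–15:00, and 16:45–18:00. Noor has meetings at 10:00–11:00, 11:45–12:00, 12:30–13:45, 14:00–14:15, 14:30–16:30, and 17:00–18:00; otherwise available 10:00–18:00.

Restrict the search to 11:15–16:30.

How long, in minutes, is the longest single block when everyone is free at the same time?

30 minutes

Noor free within 10:00–18:00: 11:00–11:45, 12:00–12:30, 13:45–14:00, 14:15–14:30, 16:30–17:00.
Dana ∩ Eitan: 10:00–10:45, 11:00–11:45, 12:15–13:30.
Dana ∩ Eitan ∩ Noor: 11:00–11:45, 12:15–12:30.
Restricted to 11:15–16:30: 11:15–11:45, 12:15–12:30.
Common window lengths: 30, 15 min; longest is 30.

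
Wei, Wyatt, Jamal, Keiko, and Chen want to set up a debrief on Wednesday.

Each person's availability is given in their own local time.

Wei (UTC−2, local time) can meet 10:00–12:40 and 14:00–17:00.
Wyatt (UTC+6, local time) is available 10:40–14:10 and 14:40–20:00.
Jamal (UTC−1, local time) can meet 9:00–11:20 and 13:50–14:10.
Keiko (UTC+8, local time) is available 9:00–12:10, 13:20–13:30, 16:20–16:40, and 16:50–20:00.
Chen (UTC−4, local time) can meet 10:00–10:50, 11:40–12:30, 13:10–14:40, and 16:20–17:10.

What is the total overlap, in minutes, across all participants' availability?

0 minutes

Wei → UTC: 12:00–14:40, 16:00–19:00.
Wyatt → UTC: 04:40–08:10, 08:40–14:00.
Jamal → UTC: 10:00–12:20, 14:50–15:10.
Keiko → UTC: 01:00–04:10, 05:20–05:30, 08:20–08:40, 08:50–12:00.
Chen → UTC: 14:00–14:50, 15:40–16:30, 17:10–18:40, 20:20–21:10.
Wei ∩ Wyatt: 12:00–14:00.
Wei ∩ Wyatt ∩ Jamal: 12:00–12:20.
Wei ∩ Wyatt ∩ Jamal ∩ Keiko: (none).
Wei ∩ Wyatt ∩ Jamal ∩ Keiko ∩ Chen: (none).
Total common minutes: 0.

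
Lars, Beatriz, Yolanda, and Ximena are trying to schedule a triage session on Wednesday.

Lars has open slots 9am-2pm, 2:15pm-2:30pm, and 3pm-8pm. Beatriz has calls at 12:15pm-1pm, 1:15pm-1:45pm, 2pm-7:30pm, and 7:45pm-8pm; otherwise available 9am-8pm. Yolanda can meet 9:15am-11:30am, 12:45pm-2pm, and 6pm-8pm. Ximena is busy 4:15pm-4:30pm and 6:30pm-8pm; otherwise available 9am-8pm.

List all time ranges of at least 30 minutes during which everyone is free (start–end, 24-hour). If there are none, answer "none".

Beatriz free within 09:00–20:00: 09:00–12:15, 13:00–13:15, 13:45–14:00, 19:30–19:45.
Ximena free within 09:00–20:00: 09:00–16:15, 16:30–18:30.
Lars ∩ Beatriz: 09:00–12:15, 13:00–13:15, 13:45–14:00, 19:30–19:45.
Lars ∩ Beatriz ∩ Yolanda: 09:15–11:30, 13:00–13:15, 13:45–14:00, 19:30–19:45.
Lars ∩ Beatriz ∩ Yolanda ∩ Ximena: 09:15–11:30, 13:00–13:15, 13:45–14:00.
Windows ≥ 30 min: 09:15–11:30.

09:15–11:30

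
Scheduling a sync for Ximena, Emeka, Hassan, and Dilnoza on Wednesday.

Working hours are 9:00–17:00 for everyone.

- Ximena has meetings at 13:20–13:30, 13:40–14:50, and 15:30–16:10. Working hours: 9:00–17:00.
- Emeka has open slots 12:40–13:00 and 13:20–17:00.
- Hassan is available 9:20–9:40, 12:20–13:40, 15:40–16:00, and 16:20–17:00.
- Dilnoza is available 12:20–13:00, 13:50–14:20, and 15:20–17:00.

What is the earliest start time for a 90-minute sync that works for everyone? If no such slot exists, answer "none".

Ximena free within 09:00–17:00: 09:00–13:20, 13:30–13:40, 14:50–15:30, 16:10–17:00.
Ximena ∩ Emeka: 12:40–13:00, 13:30–13:40, 14:50–15:30, 16:10–17:00.
Ximena ∩ Emeka ∩ Hassan: 12:40–13:00, 13:30–13:40, 16:20–17:00.
Ximena ∩ Emeka ∩ Hassan ∩ Dilnoza: 12:40–13:00, 16:20–17:00.
Windows ≥ 90 min: (none).

none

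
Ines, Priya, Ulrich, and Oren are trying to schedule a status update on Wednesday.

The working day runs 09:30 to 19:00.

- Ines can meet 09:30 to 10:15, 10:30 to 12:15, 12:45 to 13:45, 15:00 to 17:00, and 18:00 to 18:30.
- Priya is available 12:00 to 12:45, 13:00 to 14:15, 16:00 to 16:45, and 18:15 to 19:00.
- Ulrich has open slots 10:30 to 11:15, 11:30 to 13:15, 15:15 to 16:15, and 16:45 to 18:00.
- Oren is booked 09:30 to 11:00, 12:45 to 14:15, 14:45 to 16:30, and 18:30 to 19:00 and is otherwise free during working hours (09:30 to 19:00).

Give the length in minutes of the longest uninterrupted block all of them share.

Oren free within 09:30–19:00: 11:00–12:45, 14:15–14:45, 16:30–18:30.
Ines ∩ Priya: 12:00–12:15, 13:00–13:45, 16:00–16:45, 18:15–18:30.
Ines ∩ Priya ∩ Ulrich: 12:00–12:15, 13:00–13:15, 16:00–16:15.
Ines ∩ Priya ∩ Ulrich ∩ Oren: 12:00–12:15.
Single common window of 15 minutes.

15 minutes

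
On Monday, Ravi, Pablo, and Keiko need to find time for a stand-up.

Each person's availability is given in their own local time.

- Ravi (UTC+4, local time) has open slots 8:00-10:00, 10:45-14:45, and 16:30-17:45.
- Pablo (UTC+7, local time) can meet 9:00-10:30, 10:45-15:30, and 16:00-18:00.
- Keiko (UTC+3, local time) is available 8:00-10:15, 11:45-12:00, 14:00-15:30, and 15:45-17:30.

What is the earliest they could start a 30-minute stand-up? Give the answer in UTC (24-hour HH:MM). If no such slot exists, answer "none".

05:00

Ravi → UTC: 04:00–06:00, 06:45–10:45, 12:30–13:45.
Pablo → UTC: 02:00–03:30, 03:45–08:30, 09:00–11:00.
Keiko → UTC: 05:00–07:15, 08:45–09:00, 11:00–12:30, 12:45–14:30.
Ravi ∩ Pablo: 04:00–06:00, 06:45–08:30, 09:00–10:45.
Ravi ∩ Pablo ∩ Keiko: 05:00–06:00, 06:45–07:15.
Windows ≥ 30 min: 05:00–06:00, 06:45–07:15.
Earliest such window starts at 05:00.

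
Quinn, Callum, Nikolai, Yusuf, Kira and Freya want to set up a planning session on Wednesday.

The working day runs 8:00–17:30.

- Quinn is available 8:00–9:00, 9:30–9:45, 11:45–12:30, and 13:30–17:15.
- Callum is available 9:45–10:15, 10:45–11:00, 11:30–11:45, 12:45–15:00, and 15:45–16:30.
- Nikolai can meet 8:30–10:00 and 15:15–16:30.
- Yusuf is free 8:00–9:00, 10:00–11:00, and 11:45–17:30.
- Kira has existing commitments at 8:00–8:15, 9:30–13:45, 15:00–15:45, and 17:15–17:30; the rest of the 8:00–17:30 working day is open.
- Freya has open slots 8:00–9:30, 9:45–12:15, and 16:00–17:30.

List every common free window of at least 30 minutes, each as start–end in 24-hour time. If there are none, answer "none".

Kira free within 08:00–17:30: 08:15–09:30, 13:45–15:00, 15:45–17:15.
Quinn ∩ Callum: 13:30–15:00, 15:45–16:30.
Quinn ∩ Callum ∩ Nikolai: 15:45–16:30.
Quinn ∩ Callum ∩ Nikolai ∩ Yusuf: 15:45–16:30.
Quinn ∩ Callum ∩ Nikolai ∩ Yusuf ∩ Kira: 15:45–16:30.
Quinn ∩ Callum ∩ Nikolai ∩ Yusuf ∩ Kira ∩ Freya: 16:00–16:30.
Windows ≥ 30 min: 16:00–16:30.

16:00–16:30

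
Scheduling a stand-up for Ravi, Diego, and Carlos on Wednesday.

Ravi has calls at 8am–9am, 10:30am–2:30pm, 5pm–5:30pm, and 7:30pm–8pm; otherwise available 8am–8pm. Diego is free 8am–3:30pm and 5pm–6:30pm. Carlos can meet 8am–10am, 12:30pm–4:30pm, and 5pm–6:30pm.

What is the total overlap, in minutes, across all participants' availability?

Ravi free within 08:00–20:00: 09:00–10:30, 14:30–17:00, 17:30–19:30.
Ravi ∩ Diego: 09:00–10:30, 14:30–15:30, 17:30–18:30.
Ravi ∩ Diego ∩ Carlos: 09:00–10:00, 14:30–15:30, 17:30–18:30.
Total common minutes: 60 + 60 + 60 = 180.

180 minutes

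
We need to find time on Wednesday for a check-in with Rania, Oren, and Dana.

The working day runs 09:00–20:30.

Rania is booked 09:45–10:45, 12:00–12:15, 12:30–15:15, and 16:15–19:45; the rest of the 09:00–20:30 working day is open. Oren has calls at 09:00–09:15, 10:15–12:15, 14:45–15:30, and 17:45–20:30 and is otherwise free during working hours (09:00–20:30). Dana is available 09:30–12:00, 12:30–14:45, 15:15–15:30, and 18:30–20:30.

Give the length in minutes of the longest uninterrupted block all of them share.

Rania free within 09:00–20:30: 09:00–09:45, 10:45–12:00, 12:15–12:30, 15:15–16:15, 19:45–20:30.
Oren free within 09:00–20:30: 09:15–10:15, 12:15–14:45, 15:30–17:45.
Rania ∩ Oren: 09:15–09:45, 12:15–12:30, 15:30–16:15.
Rania ∩ Oren ∩ Dana: 09:30–09:45.
Single common window of 15 minutes.

15 minutes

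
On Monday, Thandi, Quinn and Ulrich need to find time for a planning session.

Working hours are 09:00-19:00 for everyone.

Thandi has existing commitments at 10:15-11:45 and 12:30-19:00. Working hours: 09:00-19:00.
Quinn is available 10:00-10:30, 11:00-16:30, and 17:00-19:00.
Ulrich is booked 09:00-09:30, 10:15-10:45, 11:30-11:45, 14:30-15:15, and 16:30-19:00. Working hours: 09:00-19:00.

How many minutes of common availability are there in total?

60 minutes

Thandi free within 09:00–19:00: 09:00–10:15, 11:45–12:30.
Ulrich free within 09:00–19:00: 09:30–10:15, 10:45–11:30, 11:45–14:30, 15:15–16:30.
Thandi ∩ Quinn: 10:00–10:15, 11:45–12:30.
Thandi ∩ Quinn ∩ Ulrich: 10:00–10:15, 11:45–12:30.
Total common minutes: 15 + 45 = 60.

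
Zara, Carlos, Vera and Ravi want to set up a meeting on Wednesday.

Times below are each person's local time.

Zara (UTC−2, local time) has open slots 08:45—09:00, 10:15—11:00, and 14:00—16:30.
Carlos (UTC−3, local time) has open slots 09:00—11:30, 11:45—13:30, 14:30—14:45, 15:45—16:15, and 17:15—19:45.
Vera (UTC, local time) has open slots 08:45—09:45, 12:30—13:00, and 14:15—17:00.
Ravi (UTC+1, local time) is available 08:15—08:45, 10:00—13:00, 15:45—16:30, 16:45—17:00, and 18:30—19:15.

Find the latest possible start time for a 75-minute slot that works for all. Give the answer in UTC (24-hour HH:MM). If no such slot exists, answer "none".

Zara → UTC: 10:45–11:00, 12:15–13:00, 16:00–18:30.
Carlos → UTC: 12:00–14:30, 14:45–16:30, 17:30–17:45, 18:45–19:15, 20:15–22:45.
Vera → UTC: 08:45–09:45, 12:30–13:00, 14:15–17:00.
Ravi → UTC: 07:15–07:45, 09:00–12:00, 14:45–15:30, 15:45–16:00, 17:30–18:15.
Zara ∩ Carlos: 12:15–13:00, 16:00–16:30, 17:30–17:45.
Zara ∩ Carlos ∩ Vera: 12:30–13:00, 16:00–16:30.
Zara ∩ Carlos ∩ Vera ∩ Ravi: (none).
Windows ≥ 75 min: (none).

none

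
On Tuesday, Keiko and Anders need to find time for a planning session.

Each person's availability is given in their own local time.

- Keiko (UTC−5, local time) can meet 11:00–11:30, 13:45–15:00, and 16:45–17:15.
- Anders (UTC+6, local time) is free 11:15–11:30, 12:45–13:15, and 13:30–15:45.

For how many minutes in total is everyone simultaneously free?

Keiko → UTC: 16:00–16:30, 18:45–20:00, 21:45–22:15.
Anders → UTC: 05:15–05:30, 06:45–07:15, 07:30–09:45.
Keiko ∩ Anders: (none).
Total common minutes: 0.

0 minutes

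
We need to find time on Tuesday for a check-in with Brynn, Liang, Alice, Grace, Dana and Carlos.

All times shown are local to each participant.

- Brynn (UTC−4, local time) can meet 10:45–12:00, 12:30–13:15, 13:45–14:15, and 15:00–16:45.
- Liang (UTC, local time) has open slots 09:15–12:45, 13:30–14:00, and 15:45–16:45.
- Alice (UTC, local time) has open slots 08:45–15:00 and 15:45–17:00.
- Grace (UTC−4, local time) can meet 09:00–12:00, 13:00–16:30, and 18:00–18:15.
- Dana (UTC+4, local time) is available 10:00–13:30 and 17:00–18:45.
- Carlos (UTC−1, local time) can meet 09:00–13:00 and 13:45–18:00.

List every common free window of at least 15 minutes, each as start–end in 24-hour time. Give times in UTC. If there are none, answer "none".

Brynn → UTC: 14:45–16:00, 16:30–17:15, 17:45–18:15, 19:00–20:45.
Liang → UTC: 09:15–12:45, 13:30–14:00, 15:45–16:45.
Alice → UTC: 08:45–15:00, 15:45–17:00.
Grace → UTC: 13:00–16:00, 17:00–20:30, 22:00–22:15.
Dana → UTC: 06:00–09:30, 13:00–14:45.
Carlos → UTC: 10:00–14:00, 14:45–19:00.
Brynn ∩ Liang: 15:45–16:00, 16:30–16:45.
Brynn ∩ Liang ∩ Alice: 15:45–16:00, 16:30–16:45.
Brynn ∩ Liang ∩ Alice ∩ Grace: 15:45–16:00.
Brynn ∩ Liang ∩ Alice ∩ Grace ∩ Dana: (none).
Brynn ∩ Liang ∩ Alice ∩ Grace ∩ Dana ∩ Carlos: (none).
Windows ≥ 15 min: (none).

none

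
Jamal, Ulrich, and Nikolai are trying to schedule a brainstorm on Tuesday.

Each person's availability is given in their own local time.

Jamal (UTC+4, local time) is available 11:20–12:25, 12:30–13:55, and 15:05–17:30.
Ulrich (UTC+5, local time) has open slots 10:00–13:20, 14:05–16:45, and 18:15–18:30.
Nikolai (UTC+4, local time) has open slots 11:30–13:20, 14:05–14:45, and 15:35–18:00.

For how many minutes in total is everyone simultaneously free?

Jamal → UTC: 07:20–08:25, 08:30–09:55, 11:05–13:30.
Ulrich → UTC: 05:00–08:20, 09:05–11:45, 13:15–13:30.
Nikolai → UTC: 07:30–09:20, 10:05–10:45, 11:35–14:00.
Jamal ∩ Ulrich: 07:20–08:20, 09:05–09:55, 11:05–11:45, 13:15–13:30.
Jamal ∩ Ulrich ∩ Nikolai: 07:30–08:20, 09:05–09:20, 11:35–11:45, 13:15–13:30.
Total common minutes: 50 + 15 + 10 + 15 = 90.

90 minutes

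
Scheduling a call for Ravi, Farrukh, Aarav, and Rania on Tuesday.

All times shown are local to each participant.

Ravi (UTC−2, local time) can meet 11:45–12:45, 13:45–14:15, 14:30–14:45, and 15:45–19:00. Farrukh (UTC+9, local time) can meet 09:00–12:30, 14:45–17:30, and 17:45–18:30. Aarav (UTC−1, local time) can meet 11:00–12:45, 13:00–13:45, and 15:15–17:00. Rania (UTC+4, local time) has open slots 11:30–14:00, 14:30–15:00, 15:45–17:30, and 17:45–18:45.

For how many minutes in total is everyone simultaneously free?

Ravi → UTC: 13:45–14:45, 15:45–16:15, 16:30–16:45, 17:45–21:00.
Farrukh → UTC: 00:00–03:30, 05:45–08:30, 08:45–09:30.
Aarav → UTC: 12:00–13:45, 14:00–14:45, 16:15–18:00.
Rania → UTC: 07:30–10:00, 10:30–11:00, 11:45–13:30, 13:45–14:45.
Ravi ∩ Farrukh: (none).
Ravi ∩ Farrukh ∩ Aarav: (none).
Ravi ∩ Farrukh ∩ Aarav ∩ Rania: (none).
Total common minutes: 0.

0 minutes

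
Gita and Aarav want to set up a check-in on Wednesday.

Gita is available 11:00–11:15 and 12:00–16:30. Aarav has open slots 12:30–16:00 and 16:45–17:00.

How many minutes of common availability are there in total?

210 minutes

Gita ∩ Aarav: 12:30–16:00.
Total common minutes: 210.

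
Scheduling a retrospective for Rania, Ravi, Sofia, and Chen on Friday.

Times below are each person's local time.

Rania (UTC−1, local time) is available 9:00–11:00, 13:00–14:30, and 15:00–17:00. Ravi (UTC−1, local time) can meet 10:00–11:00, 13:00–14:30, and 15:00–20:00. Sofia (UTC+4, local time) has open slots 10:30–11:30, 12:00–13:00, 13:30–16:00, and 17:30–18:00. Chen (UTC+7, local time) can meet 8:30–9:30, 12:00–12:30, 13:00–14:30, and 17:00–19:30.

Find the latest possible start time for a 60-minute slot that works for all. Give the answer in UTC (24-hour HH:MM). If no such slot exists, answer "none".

Rania → UTC: 10:00–12:00, 14:00–15:30, 16:00–18:00.
Ravi → UTC: 11:00–12:00, 14:00–15:30, 16:00–21:00.
Sofia → UTC: 06:30–07:30, 08:00–09:00, 09:30–12:00, 13:30–14:00.
Chen → UTC: 01:30–02:30, 05:00–05:30, 06:00–07:30, 10:00–12:30.
Rania ∩ Ravi: 11:00–12:00, 14:00–15:30, 16:00–18:00.
Rania ∩ Ravi ∩ Sofia: 11:00–12:00.
Rania ∩ Ravi ∩ Sofia ∩ Chen: 11:00–12:00.
Windows ≥ 60 min: 11:00–12:00.
Latest start in the last window 11:00–12:00 is 12:00 − 60 min = 11:00.

11:00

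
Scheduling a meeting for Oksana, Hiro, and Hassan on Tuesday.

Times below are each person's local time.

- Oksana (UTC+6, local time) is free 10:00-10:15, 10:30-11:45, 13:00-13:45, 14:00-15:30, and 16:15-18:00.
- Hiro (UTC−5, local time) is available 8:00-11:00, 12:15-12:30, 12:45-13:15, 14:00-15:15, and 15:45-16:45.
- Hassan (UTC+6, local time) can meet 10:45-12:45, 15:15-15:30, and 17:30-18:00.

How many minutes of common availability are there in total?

Oksana → UTC: 04:00–04:15, 04:30–05:45, 07:00–07:45, 08:00–09:30, 10:15–12:00.
Hiro → UTC: 13:00–16:00, 17:15–17:30, 17:45–18:15, 19:00–20:15, 20:45–21:45.
Hassan → UTC: 04:45–06:45, 09:15–09:30, 11:30–12:00.
Oksana ∩ Hiro: (none).
Oksana ∩ Hiro ∩ Hassan: (none).
Total common minutes: 0.

0 minutes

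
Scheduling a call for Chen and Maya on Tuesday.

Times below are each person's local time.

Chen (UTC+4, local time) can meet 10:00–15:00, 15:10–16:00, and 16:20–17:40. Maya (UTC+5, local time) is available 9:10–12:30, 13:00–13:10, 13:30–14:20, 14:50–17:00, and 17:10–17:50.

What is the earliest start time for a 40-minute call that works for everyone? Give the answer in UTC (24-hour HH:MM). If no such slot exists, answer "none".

Chen → UTC: 06:00–11:00, 11:10–12:00, 12:20–13:40.
Maya → UTC: 04:10–07:30, 08:00–08:10, 08:30–09:20, 09:50–12:00, 12:10–12:50.
Chen ∩ Maya: 06:00–07:30, 08:00–08:10, 08:30–09:20, 09:50–11:00, 11:10–12:00, 12:20–12:50.
Windows ≥ 40 min: 06:00–07:30, 08:30–09:20, 09:50–11:00, 11:10–12:00.
Earliest such window starts at 06:00.

06:00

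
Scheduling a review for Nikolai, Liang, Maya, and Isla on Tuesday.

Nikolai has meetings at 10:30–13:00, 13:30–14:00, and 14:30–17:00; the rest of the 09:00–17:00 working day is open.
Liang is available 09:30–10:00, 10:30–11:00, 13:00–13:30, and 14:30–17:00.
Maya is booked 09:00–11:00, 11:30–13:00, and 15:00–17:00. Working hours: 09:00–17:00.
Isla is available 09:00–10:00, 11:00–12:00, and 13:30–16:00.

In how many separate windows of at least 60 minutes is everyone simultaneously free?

Nikolai free within 09:00–17:00: 09:00–10:30, 13:00–13:30, 14:00–14:30.
Maya free within 09:00–17:00: 11:00–11:30, 13:00–15:00.
Nikolai ∩ Liang: 09:30–10:00, 13:00–13:30.
Nikolai ∩ Liang ∩ Maya: 13:00–13:30.
Nikolai ∩ Liang ∩ Maya ∩ Isla: (none).
Windows ≥ 60 min: (none).
That's 0 windows.

0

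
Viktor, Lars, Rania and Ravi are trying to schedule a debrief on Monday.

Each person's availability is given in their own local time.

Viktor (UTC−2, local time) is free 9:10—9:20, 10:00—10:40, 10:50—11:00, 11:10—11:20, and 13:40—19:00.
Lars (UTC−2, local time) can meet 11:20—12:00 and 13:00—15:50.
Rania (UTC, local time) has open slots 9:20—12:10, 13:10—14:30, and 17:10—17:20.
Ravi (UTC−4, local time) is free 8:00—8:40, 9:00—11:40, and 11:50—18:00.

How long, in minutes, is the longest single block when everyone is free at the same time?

Viktor → UTC: 11:10–11:20, 12:00–12:40, 12:50–13:00, 13:10–13:20, 15:40–21:00.
Lars → UTC: 13:20–14:00, 15:00–17:50.
Rania → UTC: 09:20–12:10, 13:10–14:30, 17:10–17:20.
Ravi → UTC: 12:00–12:40, 13:00–15:40, 15:50–22:00.
Viktor ∩ Lars: 15:40–17:50.
Viktor ∩ Lars ∩ Rania: 17:10–17:20.
Viktor ∩ Lars ∩ Rania ∩ Ravi: 17:10–17:20.
Single common window of 10 minutes.

10 minutes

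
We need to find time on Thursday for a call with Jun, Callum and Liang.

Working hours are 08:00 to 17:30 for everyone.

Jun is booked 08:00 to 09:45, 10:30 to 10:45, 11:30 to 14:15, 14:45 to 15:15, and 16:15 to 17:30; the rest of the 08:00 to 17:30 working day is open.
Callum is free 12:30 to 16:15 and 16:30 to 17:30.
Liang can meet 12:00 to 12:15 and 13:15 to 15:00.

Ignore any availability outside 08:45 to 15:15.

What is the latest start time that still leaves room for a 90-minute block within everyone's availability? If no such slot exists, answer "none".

Jun free within 08:00–17:30: 09:45–10:30, 10:45–11:30, 14:15–14:45, 15:15–16:15.
Jun ∩ Callum: 14:15–14:45, 15:15–16:15.
Jun ∩ Callum ∩ Liang: 14:15–14:45.
Restricted to 08:45–15:15: 14:15–14:45.
Windows ≥ 90 min: (none).

none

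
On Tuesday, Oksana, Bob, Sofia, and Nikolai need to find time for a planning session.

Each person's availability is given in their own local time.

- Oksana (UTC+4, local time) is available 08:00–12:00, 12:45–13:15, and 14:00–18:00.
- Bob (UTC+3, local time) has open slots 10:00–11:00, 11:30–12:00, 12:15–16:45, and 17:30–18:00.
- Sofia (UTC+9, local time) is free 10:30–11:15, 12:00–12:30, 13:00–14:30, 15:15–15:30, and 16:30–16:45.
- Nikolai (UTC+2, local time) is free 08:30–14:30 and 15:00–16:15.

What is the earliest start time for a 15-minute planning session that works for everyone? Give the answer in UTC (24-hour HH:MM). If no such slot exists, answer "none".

Oksana → UTC: 04:00–08:00, 08:45–09:15, 10:00–14:00.
Bob → UTC: 07:00–08:00, 08:30–09:00, 09:15–13:45, 14:30–15:00.
Sofia → UTC: 01:30–02:15, 03:00–03:30, 04:00–05:30, 06:15–06:30, 07:30–07:45.
Nikolai → UTC: 06:30–12:30, 13:00–14:15.
Oksana ∩ Bob: 07:00–08:00, 08:45–09:00, 10:00–13:45.
Oksana ∩ Bob ∩ Sofia: 07:30–07:45.
Oksana ∩ Bob ∩ Sofia ∩ Nikolai: 07:30–07:45.
Windows ≥ 15 min: 07:30–07:45.
Earliest such window starts at 07:30.

07:30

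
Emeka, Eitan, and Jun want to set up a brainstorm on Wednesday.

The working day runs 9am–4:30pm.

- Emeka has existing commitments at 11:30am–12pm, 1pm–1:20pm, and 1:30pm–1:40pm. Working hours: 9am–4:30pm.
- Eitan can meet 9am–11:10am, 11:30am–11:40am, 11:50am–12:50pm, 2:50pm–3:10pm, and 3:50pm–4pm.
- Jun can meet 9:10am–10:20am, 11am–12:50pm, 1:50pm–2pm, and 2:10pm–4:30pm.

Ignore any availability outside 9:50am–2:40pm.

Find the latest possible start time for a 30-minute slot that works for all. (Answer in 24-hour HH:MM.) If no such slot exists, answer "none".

Emeka free within 09:00–16:30: 09:00–11:30, 12:00–13:00, 13:20–13:30, 13:40–16:30.
Emeka ∩ Eitan: 09:00–11:10, 12:00–12:50, 14:50–15:10, 15:50–16:00.
Emeka ∩ Eitan ∩ Jun: 09:10–10:20, 11:00–11:10, 12:00–12:50, 14:50–15:10, 15:50–16:00.
Restricted to 09:50–14:40: 09:50–10:20, 11:00–11:10, 12:00–12:50.
Windows ≥ 30 min: 09:50–10:20, 12:00–12:50.
Latest start in the last window 12:00–12:50 is 12:50 − 30 min = 12:20.

12:20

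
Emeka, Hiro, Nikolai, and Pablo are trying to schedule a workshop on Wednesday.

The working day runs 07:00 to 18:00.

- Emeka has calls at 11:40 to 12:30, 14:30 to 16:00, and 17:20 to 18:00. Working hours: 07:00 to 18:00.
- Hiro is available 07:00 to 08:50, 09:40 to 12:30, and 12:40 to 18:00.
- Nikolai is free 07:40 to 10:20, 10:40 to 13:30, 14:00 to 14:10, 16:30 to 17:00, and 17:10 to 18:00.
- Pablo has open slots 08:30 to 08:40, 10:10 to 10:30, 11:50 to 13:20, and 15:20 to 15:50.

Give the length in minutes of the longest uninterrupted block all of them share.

Emeka free within 07:00–18:00: 07:00–11:40, 12:30–14:30, 16:00–17:20.
Emeka ∩ Hiro: 07:00–08:50, 09:40–11:40, 12:40–14:30, 16:00–17:20.
Emeka ∩ Hiro ∩ Nikolai: 07:40–08:50, 09:40–10:20, 10:40–11:40, 12:40–13:30, 14:00–14:10, 16:30–17:00, 17:10–17:20.
Emeka ∩ Hiro ∩ Nikolai ∩ Pablo: 08:30–08:40, 10:10–10:20, 12:40–13:20.
Common window lengths: 10, 10, 40 min; longest is 40.

40 minutes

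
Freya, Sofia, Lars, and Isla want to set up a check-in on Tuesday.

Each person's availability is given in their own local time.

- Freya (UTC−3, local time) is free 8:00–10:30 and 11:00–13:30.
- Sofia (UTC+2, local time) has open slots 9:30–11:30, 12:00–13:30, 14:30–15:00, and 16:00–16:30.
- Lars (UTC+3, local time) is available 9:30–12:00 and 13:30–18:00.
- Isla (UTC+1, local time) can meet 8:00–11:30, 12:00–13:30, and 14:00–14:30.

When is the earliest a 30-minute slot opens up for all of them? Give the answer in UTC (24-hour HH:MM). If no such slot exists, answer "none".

Freya → UTC: 11:00–13:30, 14:00–16:30.
Sofia → UTC: 07:30–09:30, 10:00–11:30, 12:30–13:00, 14:00–14:30.
Lars → UTC: 06:30–09:00, 10:30–15:00.
Isla → UTC: 07:00–10:30, 11:00–12:30, 13:00–13:30.
Freya ∩ Sofia: 11:00–11:30, 12:30–13:00, 14:00–14:30.
Freya ∩ Sofia ∩ Lars: 11:00–11:30, 12:30–13:00, 14:00–14:30.
Freya ∩ Sofia ∩ Lars ∩ Isla: 11:00–11:30.
Windows ≥ 30 min: 11:00–11:30.
Earliest such window starts at 11:00.

11:00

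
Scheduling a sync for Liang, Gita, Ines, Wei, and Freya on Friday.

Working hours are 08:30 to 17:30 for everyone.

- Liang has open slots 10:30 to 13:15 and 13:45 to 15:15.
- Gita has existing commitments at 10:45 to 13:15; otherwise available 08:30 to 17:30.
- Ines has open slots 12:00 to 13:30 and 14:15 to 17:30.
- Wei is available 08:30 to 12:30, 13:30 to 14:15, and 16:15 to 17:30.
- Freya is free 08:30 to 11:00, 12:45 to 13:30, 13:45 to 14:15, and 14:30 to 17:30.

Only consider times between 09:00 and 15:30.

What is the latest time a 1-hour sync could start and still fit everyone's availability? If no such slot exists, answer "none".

none

Gita free within 08:30–17:30: 08:30–10:45, 13:15–17:30.
Liang ∩ Gita: 10:30–10:45, 13:45–15:15.
Liang ∩ Gita ∩ Ines: 14:15–15:15.
Liang ∩ Gita ∩ Ines ∩ Wei: (none).
Liang ∩ Gita ∩ Ines ∩ Wei ∩ Freya: (none).
Restricted to 09:00–15:30: (none).
Windows ≥ 60 min: (none).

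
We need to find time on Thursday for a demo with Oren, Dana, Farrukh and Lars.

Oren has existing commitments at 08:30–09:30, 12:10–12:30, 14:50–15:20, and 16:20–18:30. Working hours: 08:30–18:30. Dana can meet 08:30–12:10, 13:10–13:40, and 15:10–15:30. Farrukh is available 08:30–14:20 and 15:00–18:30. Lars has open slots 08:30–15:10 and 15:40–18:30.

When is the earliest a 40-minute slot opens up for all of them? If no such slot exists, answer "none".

09:30

Oren free within 08:30–18:30: 09:30–12:10, 12:30–14:50, 15:20–16:20.
Oren ∩ Dana: 09:30–12:10, 13:10–13:40, 15:20–15:30.
Oren ∩ Dana ∩ Farrukh: 09:30–12:10, 13:10–13:40, 15:20–15:30.
Oren ∩ Dana ∩ Farrukh ∩ Lars: 09:30–12:10, 13:10–13:40.
Windows ≥ 40 min: 09:30–12:10.
Earliest such window starts at 09:30.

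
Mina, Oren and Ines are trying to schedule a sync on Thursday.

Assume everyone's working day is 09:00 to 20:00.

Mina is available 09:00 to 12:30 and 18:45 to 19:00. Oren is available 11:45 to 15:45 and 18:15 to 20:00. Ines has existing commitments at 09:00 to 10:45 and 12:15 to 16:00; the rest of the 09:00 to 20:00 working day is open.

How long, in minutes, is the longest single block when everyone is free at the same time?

Ines free within 09:00–20:00: 10:45–12:15, 16:00–20:00.
Mina ∩ Oren: 11:45–12:30, 18:45–19:00.
Mina ∩ Oren ∩ Ines: 11:45–12:15, 18:45–19:00.
Common window lengths: 30, 15 min; longest is 30.

30 minutes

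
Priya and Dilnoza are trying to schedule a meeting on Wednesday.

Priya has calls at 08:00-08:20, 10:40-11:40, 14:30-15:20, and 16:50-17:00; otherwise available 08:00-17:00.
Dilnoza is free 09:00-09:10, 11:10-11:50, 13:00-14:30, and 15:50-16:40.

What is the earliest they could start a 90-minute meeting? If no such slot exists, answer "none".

13:00

Priya free within 08:00–17:00: 08:20–10:40, 11:40–14:30, 15:20–16:50.
Priya ∩ Dilnoza: 09:00–09:10, 11:40–11:50, 13:00–14:30, 15:50–16:40.
Windows ≥ 90 min: 13:00–14:30.
Earliest such window starts at 13:00.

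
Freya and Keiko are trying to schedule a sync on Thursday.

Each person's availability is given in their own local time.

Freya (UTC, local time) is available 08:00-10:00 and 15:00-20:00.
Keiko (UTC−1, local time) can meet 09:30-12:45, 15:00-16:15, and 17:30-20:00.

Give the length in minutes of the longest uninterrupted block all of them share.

90 minutes

Freya → UTC: 08:00–10:00, 15:00–20:00.
Keiko → UTC: 10:30–13:45, 16:00–17:15, 18:30–21:00.
Freya ∩ Keiko: 16:00–17:15, 18:30–20:00.
Common window lengths: 75, 90 min; longest is 90.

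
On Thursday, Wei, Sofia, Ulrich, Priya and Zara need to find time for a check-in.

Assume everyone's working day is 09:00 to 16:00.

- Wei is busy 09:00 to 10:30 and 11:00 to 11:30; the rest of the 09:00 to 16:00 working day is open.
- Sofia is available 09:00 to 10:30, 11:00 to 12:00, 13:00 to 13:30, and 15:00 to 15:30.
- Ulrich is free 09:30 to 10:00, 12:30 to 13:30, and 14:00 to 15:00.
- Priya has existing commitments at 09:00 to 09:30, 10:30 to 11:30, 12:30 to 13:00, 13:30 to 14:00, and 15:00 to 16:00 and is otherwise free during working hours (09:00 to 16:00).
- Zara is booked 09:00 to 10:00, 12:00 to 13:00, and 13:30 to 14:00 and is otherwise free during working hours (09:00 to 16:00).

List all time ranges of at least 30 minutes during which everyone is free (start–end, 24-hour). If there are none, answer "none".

13:00–13:30

Wei free within 09:00–16:00: 10:30–11:00, 11:30–16:00.
Priya free within 09:00–16:00: 09:30–10:30, 11:30–12:30, 13:00–13:30, 14:00–15:00.
Zara free within 09:00–16:00: 10:00–12:00, 13:00–13:30, 14:00–16:00.
Wei ∩ Sofia: 11:30–12:00, 13:00–13:30, 15:00–15:30.
Wei ∩ Sofia ∩ Ulrich: 13:00–13:30.
Wei ∩ Sofia ∩ Ulrich ∩ Priya: 13:00–13:30.
Wei ∩ Sofia ∩ Ulrich ∩ Priya ∩ Zara: 13:00–13:30.
Windows ≥ 30 min: 13:00–13:30.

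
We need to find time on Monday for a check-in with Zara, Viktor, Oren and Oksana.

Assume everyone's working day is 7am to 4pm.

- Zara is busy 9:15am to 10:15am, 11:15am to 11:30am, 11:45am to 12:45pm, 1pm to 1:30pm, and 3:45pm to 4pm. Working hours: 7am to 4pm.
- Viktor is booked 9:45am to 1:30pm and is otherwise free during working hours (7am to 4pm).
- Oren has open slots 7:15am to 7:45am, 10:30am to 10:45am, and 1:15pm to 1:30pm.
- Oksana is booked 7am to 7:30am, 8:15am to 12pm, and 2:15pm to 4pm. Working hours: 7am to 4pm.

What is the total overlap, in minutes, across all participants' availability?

15 minutes

Zara free within 07:00–16:00: 07:00–09:15, 10:15–11:15, 11:30–11:45, 12:45–13:00, 13:30–15:45.
Viktor free within 07:00–16:00: 07:00–09:45, 13:30–16:00.
Oksana free within 07:00–16:00: 07:30–08:15, 12:00–14:15.
Zara ∩ Viktor: 07:00–09:15, 13:30–15:45.
Zara ∩ Viktor ∩ Oren: 07:15–07:45.
Zara ∩ Viktor ∩ Oren ∩ Oksana: 07:30–07:45.
Total common minutes: 15.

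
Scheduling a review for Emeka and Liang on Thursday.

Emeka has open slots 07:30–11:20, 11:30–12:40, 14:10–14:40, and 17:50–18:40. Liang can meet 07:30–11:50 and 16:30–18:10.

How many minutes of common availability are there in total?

Emeka ∩ Liang: 07:30–11:20, 11:30–11:50, 17:50–18:10.
Total common minutes: 230 + 20 + 20 = 270.

270 minutes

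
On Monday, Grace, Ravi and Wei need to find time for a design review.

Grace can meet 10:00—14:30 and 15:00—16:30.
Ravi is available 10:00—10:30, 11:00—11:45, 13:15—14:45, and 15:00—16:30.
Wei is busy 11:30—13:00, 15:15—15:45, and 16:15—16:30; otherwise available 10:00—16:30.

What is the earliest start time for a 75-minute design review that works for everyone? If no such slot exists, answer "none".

13:15

Wei free within 10:00–16:30: 10:00–11:30, 13:00–15:15, 15:45–16:15.
Grace ∩ Ravi: 10:00–10:30, 11:00–11:45, 13:15–14:30, 15:00–16:30.
Grace ∩ Ravi ∩ Wei: 10:00–10:30, 11:00–11:30, 13:15–14:30, 15:00–15:15, 15:45–16:15.
Windows ≥ 75 min: 13:15–14:30.
Earliest such window starts at 13:15.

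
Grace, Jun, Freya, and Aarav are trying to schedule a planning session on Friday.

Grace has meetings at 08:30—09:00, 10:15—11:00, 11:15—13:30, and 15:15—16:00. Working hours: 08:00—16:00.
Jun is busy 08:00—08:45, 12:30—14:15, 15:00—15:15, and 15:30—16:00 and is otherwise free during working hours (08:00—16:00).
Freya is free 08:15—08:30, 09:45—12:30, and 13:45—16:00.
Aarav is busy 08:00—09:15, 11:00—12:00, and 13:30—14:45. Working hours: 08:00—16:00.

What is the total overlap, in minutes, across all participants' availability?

45 minutes

Grace free within 08:00–16:00: 08:00–08:30, 09:00–10:15, 11:00–11:15, 13:30–15:15.
Jun free within 08:00–16:00: 08:45–12:30, 14:15–15:00, 15:15–15:30.
Aarav free within 08:00–16:00: 09:15–11:00, 12:00–13:30, 14:45–16:00.
Grace ∩ Jun: 09:00–10:15, 11:00–11:15, 14:15–15:00.
Grace ∩ Jun ∩ Freya: 09:45–10:15, 11:00–11:15, 14:15–15:00.
Grace ∩ Jun ∩ Freya ∩ Aarav: 09:45–10:15, 14:45–15:00.
Total common minutes: 30 + 15 = 45.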